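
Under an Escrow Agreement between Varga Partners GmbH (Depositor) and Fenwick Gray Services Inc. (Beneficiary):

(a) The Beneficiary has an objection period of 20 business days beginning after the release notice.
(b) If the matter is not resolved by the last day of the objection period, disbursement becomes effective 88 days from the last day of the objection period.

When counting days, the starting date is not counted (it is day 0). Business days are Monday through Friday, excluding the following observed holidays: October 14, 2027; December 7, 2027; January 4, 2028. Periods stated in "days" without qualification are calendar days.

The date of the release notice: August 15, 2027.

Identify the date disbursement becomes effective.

December 7, 2027

The last day of the objection period: 20 business days after Sunday, August 15, 2027, skipping weekends — Aug 16, Aug 17, Aug 18, Aug 19, …, Sep 8, Sep 9, Sep 10 — lands on Friday, September 10, 2027.
The date disbursement becomes effective: 88 calendar days after September 10, 2027 is December 7, 2027.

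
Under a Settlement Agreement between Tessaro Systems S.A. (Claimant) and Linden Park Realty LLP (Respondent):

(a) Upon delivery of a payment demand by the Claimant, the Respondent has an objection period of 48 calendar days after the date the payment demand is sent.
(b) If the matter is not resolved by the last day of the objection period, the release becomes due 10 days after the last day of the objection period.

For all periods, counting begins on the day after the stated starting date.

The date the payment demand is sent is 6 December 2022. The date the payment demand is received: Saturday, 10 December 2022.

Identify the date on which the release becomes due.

2 February 2023

The last day of the objection period: 48 calendar days after 6 December 2022 is 23 January 2023.
The date on which the release becomes due: 23 January 2023 + 10 days = 2 February 2023.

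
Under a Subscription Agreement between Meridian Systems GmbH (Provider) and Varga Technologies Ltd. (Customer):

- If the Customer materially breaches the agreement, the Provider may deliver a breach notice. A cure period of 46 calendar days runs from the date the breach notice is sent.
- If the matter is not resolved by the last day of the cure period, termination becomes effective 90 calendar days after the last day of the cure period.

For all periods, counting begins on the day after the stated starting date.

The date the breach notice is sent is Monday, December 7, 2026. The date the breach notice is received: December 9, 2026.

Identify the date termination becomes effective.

April 22, 2027

The last day of the cure period: 46 calendar days after December 7, 2026 is January 22, 2027.
Adding 90 calendar days to January 22, 2027 gives April 22, 2027, which is the date termination becomes effective.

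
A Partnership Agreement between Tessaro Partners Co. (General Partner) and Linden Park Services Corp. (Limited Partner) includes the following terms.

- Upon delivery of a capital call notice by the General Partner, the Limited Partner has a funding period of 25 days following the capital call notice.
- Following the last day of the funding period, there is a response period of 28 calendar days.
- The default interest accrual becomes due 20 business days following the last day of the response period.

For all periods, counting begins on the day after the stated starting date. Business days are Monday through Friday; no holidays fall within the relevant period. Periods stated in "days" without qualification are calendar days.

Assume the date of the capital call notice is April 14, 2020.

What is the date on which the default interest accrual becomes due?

July 3, 2020

Adding 25 calendar days to April 14, 2020 gives May 9, 2020, which is the last day of the funding period.
The last day of the response period: 28 calendar days after May 9, 2020 is June 6, 2020.
From Saturday, June 6, 2020, 20 business days (Jun 8, Jun 9, Jun 10, Jun 11, …, Jul 1, Jul 2, Jul 3, skipping weekends) brings us to Friday, July 3, 2020, which is the date on which the default interest accrual becomes due.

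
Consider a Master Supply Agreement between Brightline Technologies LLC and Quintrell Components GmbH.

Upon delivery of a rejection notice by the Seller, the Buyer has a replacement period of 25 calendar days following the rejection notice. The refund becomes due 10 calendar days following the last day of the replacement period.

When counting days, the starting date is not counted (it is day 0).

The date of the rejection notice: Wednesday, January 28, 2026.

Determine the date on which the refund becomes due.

March 4, 2026

Adding 25 calendar days to January 28, 2026 gives February 22, 2026, which is the last day of the replacement period.
The date on which the refund becomes due: 10 calendar days after February 22, 2026 is March 4, 2026.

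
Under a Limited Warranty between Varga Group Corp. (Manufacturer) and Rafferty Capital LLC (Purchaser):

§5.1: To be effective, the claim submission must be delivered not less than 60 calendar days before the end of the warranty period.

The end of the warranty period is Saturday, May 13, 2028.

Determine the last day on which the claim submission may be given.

Mar 14, 2028

Counting back 60 calendar days from May 13, 2028 gives Mar 14, 2028.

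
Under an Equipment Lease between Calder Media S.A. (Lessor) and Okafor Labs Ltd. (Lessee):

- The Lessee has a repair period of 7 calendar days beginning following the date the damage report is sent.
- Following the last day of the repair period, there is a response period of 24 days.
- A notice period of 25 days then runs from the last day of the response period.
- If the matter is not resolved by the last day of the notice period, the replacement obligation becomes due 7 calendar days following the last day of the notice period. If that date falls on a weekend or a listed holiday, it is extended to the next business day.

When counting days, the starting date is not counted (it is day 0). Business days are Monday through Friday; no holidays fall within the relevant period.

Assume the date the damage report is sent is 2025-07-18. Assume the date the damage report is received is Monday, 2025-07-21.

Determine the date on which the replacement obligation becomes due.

The last day of the repair period: 2025-07-18 + 7 days = 2025-07-25.
Adding 24 calendar days to 2025-07-25 gives 2025-08-18, which is the last day of the response period.
The last day of the notice period: 2025-08-18 + 25 days = 2025-09-12.
Adding 7 calendar days to 2025-09-12 gives 2025-09-19, which is the date on which the replacement obligation becomes due. 2025-09-19 is a Friday, so no roll-forward applies.

2025-09-19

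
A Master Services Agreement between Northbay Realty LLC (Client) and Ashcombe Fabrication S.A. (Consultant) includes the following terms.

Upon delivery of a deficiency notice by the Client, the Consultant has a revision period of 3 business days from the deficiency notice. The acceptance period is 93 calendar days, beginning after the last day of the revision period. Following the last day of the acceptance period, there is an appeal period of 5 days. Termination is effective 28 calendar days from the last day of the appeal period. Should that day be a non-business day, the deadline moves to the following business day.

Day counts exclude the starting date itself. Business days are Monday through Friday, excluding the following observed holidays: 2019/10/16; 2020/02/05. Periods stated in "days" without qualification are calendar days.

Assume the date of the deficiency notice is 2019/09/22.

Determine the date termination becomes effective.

2020/01/29

The last day of the revision period: counting 3 business days from Sunday, 2019/09/22 (Sep 23, Sep 24, Sep 25, skipping weekends) reaches Wednesday, 2019/09/25.
Adding 93 calendar days to 2019/09/25 gives 2019/12/27, which is the last day of the acceptance period.
The last day of the appeal period: 5 calendar days after 2019/12/27 is 2020/01/01.
The date termination becomes effective: 28 calendar days after 2020/01/01 is 2020/01/29. 2020/01/29 is a Wednesday and is not a listed holiday, so no roll-forward applies.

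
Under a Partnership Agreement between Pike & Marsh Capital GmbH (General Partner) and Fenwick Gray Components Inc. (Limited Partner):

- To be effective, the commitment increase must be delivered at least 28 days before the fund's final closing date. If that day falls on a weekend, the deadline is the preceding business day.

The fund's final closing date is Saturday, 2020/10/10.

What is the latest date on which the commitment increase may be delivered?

Counting back 28 calendar days from 2020/10/10 gives 2020/09/12. That is a Saturday, so the deadline moves back to Friday, 2020/09/11.

2020/09/11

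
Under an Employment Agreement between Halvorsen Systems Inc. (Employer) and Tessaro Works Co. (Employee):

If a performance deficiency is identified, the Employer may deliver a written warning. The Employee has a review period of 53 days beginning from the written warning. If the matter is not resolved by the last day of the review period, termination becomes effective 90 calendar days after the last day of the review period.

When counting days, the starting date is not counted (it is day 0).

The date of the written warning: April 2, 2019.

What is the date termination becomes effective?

August 23, 2019

Adding 53 calendar days to April 2, 2019 gives May 25, 2019, which is the last day of the review period.
Adding 90 calendar days to May 25, 2019 gives August 23, 2019, which is the date termination becomes effective.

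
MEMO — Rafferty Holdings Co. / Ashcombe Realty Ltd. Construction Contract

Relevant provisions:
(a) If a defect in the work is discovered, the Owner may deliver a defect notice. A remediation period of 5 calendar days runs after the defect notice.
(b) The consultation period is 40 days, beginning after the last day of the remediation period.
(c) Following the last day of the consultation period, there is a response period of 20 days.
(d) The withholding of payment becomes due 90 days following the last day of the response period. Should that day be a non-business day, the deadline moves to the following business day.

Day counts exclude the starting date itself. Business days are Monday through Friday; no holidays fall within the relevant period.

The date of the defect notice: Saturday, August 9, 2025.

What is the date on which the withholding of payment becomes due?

January 12, 2026

The last day of the remediation period: 5 calendar days after August 9, 2025 is August 14, 2025.
Adding 40 calendar days to August 14, 2025 gives September 23, 2025, which is the last day of the consultation period.
The last day of the response period: 20 calendar days after September 23, 2025 is October 13, 2025.
The date on which the withholding of payment becomes due: October 13, 2025 + 90 days = January 11, 2026. That falls on a Sunday, so it rolls to the next business day, Monday, January 12, 2026.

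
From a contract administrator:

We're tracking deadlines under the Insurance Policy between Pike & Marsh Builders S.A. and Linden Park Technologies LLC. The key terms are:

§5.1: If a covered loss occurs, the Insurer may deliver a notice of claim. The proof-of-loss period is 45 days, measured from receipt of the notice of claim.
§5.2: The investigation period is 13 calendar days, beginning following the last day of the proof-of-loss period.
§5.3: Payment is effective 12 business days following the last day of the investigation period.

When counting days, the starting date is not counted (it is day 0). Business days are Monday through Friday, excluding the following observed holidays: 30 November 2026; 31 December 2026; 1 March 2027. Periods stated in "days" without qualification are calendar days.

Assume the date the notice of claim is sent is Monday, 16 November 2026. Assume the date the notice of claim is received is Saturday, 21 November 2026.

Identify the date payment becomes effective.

Adding 45 calendar days to 21 November 2026 gives 5 January 2027, which is the last day of the proof-of-loss period.
The last day of the investigation period: 13 calendar days after 5 January 2027 is 18 January 2027.
The date payment becomes effective: 12 business days after Monday, 18 January 2027, skipping weekends — Jan 19, Jan 20, Jan 21, Jan 22, …, Feb 1, Feb 2, Feb 3 — lands on Wednesday, 3 February 2027.

3 February 2027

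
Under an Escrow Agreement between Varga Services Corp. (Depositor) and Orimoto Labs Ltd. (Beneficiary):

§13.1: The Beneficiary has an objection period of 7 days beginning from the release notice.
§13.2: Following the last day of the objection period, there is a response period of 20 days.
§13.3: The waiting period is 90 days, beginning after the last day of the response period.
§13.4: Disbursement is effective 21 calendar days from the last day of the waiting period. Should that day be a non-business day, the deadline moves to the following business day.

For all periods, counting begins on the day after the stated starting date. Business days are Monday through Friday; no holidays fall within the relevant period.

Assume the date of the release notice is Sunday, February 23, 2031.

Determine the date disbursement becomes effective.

The last day of the objection period: 7 calendar days after February 23, 2031 is March 2, 2031.
The last day of the response period: 20 calendar days after March 2, 2031 is March 22, 2031.
The last day of the waiting period: 90 calendar days after March 22, 2031 is June 20, 2031.
The date disbursement becomes effective: 21 calendar days after June 20, 2031 is July 11, 2031. July 11, 2031 is a Friday, so no roll-forward applies.

July 11, 2031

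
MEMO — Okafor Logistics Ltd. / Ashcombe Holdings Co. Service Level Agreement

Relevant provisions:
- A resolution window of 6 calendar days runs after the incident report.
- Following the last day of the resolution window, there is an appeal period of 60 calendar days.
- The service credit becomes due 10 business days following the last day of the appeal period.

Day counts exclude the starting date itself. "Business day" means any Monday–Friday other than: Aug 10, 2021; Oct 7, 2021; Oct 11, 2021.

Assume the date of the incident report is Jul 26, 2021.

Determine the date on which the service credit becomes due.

The last day of the resolution window: Jul 26, 2021 + 6 days = Aug 1, 2021.
Adding 60 calendar days to Aug 1, 2021 gives Sep 30, 2021, which is the last day of the appeal period.
The date on which the service credit becomes due: 10 business days after Thursday, Sep 30, 2021, skipping weekends and the listed holidays on Oct 7, Oct 11 — Oct 1, Oct 4, Oct 5, Oct 6, Oct 8, Oct 12, Oct 13, Oct 14, Oct 15, Oct 18 — lands on Monday, Oct 18, 2021.

Oct 18, 2021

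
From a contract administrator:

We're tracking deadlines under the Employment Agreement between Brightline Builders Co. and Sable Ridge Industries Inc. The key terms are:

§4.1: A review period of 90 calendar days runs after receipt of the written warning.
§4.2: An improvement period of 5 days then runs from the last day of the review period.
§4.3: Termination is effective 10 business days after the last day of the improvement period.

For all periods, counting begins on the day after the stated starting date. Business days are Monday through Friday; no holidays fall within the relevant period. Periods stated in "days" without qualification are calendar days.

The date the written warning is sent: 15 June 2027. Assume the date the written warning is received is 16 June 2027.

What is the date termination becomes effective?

The last day of the review period: 90 calendar days after 16 June 2027 is 14 September 2027.
The last day of the improvement period: 14 September 2027 + 5 days = 19 September 2027.
From Sunday, 19 September 2027, 10 business days (Sep 20, Sep 21, Sep 22, Sep 23, Sep 24, Sep 27, Sep 28, Sep 29, Sep 30, Oct 1, skipping weekends) brings us to Friday, 1 October 2027, which is the date termination becomes effective.

1 October 2027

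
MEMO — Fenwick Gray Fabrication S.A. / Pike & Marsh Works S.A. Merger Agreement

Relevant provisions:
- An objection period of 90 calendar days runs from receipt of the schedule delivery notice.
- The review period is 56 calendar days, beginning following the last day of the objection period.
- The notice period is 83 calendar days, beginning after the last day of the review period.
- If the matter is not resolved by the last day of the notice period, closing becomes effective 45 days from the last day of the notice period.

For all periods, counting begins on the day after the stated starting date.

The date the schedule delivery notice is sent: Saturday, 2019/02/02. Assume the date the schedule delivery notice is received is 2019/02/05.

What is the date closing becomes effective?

Adding 90 calendar days to 2019/02/05 gives 2019/05/06, which is the last day of the objection period.
The last day of the review period: 2019/05/06 + 56 days = 2019/07/01.
Adding 83 calendar days to 2019/07/01 gives 2019/09/22, which is the last day of the notice period.
The date closing becomes effective: 2019/09/22 + 45 days = 2019/11/06.

2019/11/06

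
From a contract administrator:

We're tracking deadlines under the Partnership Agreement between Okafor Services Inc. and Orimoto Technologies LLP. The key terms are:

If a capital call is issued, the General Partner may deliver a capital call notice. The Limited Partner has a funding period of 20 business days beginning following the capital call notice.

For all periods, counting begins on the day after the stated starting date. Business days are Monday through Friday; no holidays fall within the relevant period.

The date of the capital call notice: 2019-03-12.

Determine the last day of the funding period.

2019-04-09

From Tuesday, 2019-03-12, 20 business days (Mar 13, Mar 14, Mar 15, Mar 18, …, Apr 5, Apr 8, Apr 9, skipping weekends) brings us to Tuesday, 2019-04-09, which is the last day of the funding period.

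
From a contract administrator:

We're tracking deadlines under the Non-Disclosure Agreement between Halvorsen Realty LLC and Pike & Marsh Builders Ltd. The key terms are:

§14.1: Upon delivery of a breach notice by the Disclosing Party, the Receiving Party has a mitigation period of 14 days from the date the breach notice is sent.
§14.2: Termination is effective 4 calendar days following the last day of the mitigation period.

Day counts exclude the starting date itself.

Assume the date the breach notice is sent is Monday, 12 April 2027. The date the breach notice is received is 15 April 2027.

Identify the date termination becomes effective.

Adding 14 calendar days to 12 April 2027 gives 26 April 2027, which is the last day of the mitigation period.
The date termination becomes effective: 4 calendar days after 26 April 2027 is 30 April 2027.

30 April 2027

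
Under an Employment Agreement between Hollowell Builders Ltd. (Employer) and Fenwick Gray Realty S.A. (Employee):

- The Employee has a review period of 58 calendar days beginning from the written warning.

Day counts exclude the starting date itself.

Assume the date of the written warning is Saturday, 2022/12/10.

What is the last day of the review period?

2023/02/06

The last day of the review period: 2022/12/10 + 58 days = 2023/02/06.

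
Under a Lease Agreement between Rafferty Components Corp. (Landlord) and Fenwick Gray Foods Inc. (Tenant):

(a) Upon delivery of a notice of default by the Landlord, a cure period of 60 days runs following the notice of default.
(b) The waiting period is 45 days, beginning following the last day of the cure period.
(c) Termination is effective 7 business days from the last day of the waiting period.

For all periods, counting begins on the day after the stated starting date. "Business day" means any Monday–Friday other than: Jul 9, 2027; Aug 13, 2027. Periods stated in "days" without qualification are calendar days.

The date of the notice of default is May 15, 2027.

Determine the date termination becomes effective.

Adding 60 calendar days to May 15, 2027 gives Jul 14, 2027, which is the last day of the cure period.
Adding 45 calendar days to Jul 14, 2027 gives Aug 28, 2027, which is the last day of the waiting period.
From Saturday, Aug 28, 2027, 7 business days (Aug 30, Aug 31, Sep 1, Sep 2, Sep 3, Sep 6, Sep 7, skipping weekends) brings us to Tuesday, Sep 7, 2027, which is the date termination becomes effective.

Sep 7, 2027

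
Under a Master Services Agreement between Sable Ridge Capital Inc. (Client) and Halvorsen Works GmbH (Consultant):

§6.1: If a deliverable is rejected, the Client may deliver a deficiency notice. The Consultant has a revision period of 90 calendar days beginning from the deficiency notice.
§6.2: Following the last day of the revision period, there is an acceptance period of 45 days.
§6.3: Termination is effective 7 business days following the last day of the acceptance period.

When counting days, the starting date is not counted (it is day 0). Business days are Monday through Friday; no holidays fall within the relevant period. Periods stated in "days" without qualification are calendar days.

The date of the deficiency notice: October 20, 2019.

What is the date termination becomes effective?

March 12, 2020

The last day of the revision period: October 20, 2019 + 90 days = January 18, 2020.
The last day of the acceptance period: January 18, 2020 + 45 days = March 3, 2020.
The date termination becomes effective: counting 7 business days from Tuesday, March 3, 2020 (Mar 4, Mar 5, Mar 6, Mar 9, Mar 10, Mar 11, Mar 12, skipping weekends) reaches Thursday, March 12, 2020.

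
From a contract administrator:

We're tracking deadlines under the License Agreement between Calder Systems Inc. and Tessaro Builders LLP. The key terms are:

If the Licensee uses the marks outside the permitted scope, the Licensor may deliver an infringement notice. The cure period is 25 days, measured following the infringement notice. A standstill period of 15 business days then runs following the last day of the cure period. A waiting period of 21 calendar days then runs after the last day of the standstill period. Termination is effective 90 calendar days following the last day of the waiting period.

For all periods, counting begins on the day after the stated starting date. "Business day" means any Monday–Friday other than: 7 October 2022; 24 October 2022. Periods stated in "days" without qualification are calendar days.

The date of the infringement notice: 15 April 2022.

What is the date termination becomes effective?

The last day of the cure period: 15 April 2022 + 25 days = 10 May 2022.
From Tuesday, 10 May 2022, 15 business days (May 11, May 12, May 13, May 16, …, May 27, May 30, May 31, skipping weekends) brings us to Tuesday, 31 May 2022, which is the last day of the standstill period.
The last day of the waiting period: 21 calendar days after 31 May 2022 is 21 June 2022.
The date termination becomes effective: 90 calendar days after 21 June 2022 is 19 September 2022.

19 September 2022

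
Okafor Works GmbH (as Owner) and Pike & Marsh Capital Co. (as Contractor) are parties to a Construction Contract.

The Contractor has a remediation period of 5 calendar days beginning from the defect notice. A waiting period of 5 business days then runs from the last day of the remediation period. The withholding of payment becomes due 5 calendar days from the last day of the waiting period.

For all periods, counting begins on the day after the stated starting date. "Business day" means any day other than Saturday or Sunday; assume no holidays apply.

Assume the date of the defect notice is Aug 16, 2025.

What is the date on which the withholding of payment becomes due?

Sep 2, 2025

The last day of the remediation period: Aug 16, 2025 + 5 days = Aug 21, 2025.
The last day of the waiting period: 5 business days after Thursday, Aug 21, 2025, skipping weekends — Aug 22, Aug 25, Aug 26, Aug 27, Aug 28 — lands on Thursday, Aug 28, 2025.
The date on which the withholding of payment becomes due: Aug 28, 2025 + 5 days = Sep 2, 2025.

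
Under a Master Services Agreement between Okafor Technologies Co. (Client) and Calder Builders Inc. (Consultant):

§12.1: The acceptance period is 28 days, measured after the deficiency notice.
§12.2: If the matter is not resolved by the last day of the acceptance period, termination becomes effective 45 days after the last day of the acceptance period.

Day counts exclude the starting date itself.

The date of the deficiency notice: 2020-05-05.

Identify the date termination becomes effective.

Adding 28 calendar days to 2020-05-05 gives 2020-06-02, which is the last day of the acceptance period.
The date termination becomes effective: 2020-06-02 + 45 days = 2020-07-17.

2020-07-17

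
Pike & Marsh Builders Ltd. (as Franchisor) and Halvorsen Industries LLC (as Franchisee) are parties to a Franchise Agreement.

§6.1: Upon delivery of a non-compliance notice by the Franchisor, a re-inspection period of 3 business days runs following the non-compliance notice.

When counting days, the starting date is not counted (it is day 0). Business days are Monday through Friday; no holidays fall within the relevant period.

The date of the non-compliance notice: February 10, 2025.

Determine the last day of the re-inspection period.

From Monday, February 10, 2025, 3 business days (Feb 11, Feb 12, Feb 13, skipping weekends) brings us to Thursday, February 13, 2025, which is the last day of the re-inspection period.

February 13, 2025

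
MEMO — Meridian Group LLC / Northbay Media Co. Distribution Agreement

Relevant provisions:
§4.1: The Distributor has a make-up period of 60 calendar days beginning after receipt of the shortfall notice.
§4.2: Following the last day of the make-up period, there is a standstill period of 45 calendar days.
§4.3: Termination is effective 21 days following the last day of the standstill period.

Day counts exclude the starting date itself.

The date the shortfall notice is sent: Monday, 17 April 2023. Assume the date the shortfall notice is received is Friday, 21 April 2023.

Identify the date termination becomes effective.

25 August 2023

The last day of the make-up period: 60 calendar days after 21 April 2023 is 20 June 2023.
The last day of the standstill period: 45 calendar days after 20 June 2023 is 4 August 2023.
The date termination becomes effective: 4 August 2023 + 21 days = 25 August 2023.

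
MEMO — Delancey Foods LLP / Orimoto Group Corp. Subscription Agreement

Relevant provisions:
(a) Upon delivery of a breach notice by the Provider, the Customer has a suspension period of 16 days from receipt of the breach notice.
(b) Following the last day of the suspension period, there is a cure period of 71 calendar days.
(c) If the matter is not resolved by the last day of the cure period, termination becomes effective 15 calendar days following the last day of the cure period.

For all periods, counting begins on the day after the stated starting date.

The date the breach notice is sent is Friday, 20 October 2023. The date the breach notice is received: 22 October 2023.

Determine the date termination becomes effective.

1 February 2024

The last day of the suspension period: 16 calendar days after 22 October 2023 is 7 November 2023.
The last day of the cure period: 7 November 2023 + 71 days = 17 January 2024.
Adding 15 calendar days to 17 January 2024 gives 1 February 2024, which is the date termination becomes effective.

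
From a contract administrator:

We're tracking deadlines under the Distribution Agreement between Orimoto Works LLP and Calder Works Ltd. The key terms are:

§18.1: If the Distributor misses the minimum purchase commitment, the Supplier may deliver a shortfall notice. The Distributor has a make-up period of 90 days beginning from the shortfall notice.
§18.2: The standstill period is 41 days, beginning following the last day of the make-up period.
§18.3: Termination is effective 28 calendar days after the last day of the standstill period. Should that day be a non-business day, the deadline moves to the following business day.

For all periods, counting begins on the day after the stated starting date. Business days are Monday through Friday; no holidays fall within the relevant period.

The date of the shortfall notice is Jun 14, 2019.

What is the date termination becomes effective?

Nov 20, 2019

The last day of the make-up period: Jun 14, 2019 + 90 days = Sep 12, 2019.
The last day of the standstill period: 41 calendar days after Sep 12, 2019 is Oct 23, 2019.
The date termination becomes effective: Oct 23, 2019 + 28 days = Nov 20, 2019. Nov 20, 2019 is a Wednesday, so no roll-forward applies.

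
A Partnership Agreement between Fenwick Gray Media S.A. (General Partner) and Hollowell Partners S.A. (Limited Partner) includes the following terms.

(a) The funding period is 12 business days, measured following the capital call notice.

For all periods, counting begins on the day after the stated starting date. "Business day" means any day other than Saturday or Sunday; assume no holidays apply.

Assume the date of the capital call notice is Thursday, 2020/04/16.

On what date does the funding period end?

The last day of the funding period: counting 12 business days from Thursday, 2020/04/16 (Apr 17, Apr 20, Apr 21, Apr 22, …, Apr 30, May 1, May 4, skipping weekends) reaches Monday, 2020/05/04.

2020/05/04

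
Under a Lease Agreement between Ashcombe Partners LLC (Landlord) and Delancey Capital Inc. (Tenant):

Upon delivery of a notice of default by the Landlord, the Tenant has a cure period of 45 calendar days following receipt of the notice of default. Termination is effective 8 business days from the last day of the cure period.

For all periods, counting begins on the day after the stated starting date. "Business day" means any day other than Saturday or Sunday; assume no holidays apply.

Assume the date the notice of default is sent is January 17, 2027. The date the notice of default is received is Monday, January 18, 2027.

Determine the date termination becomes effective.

The last day of the cure period: January 18, 2027 + 45 days = March 4, 2027.
The date termination becomes effective: counting 8 business days from Thursday, March 4, 2027 (Mar 5, Mar 8, Mar 9, Mar 10, Mar 11, Mar 12, Mar 15, Mar 16, skipping weekends) reaches Tuesday, March 16, 2027.

March 16, 2027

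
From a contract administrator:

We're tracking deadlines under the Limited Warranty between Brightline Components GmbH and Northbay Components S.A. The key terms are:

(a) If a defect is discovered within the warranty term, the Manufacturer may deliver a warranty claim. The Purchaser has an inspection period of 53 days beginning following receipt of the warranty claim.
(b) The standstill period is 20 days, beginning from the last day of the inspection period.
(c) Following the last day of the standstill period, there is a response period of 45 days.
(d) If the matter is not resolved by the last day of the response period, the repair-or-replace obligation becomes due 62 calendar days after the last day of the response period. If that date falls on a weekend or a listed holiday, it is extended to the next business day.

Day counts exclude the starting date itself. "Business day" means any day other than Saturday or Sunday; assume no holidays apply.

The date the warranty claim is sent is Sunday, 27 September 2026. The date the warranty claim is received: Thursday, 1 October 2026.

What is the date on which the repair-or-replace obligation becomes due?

30 March 2027

The last day of the inspection period: 1 October 2026 + 53 days = 23 November 2026.
Adding 20 calendar days to 23 November 2026 gives 13 December 2026, which is the last day of the standstill period.
The last day of the response period: 13 December 2026 + 45 days = 27 January 2027.
The date on which the repair-or-replace obligation becomes due: 27 January 2027 + 62 days = 30 March 2027. 30 March 2027 is a Tuesday, so no roll-forward applies.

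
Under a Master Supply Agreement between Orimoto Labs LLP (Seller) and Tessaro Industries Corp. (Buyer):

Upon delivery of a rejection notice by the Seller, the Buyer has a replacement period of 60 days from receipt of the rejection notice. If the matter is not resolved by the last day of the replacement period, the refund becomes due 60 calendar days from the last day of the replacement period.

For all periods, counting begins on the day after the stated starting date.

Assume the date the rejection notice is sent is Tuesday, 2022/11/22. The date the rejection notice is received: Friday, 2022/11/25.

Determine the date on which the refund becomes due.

2023/03/25

Adding 60 calendar days to 2022/11/25 gives 2023/01/24, which is the last day of the replacement period.
Adding 60 calendar days to 2023/01/24 gives 2023/03/25, which is the date on which the refund becomes due.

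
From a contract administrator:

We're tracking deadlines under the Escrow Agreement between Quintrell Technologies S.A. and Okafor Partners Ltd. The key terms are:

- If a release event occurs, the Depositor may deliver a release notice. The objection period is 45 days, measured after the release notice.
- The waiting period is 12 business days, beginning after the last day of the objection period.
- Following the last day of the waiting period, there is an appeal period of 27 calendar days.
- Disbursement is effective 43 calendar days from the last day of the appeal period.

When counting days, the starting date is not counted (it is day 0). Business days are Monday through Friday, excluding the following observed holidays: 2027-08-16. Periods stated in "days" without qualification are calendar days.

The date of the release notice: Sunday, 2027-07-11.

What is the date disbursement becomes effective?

Adding 45 calendar days to 2027-07-11 gives 2027-08-25, which is the last day of the objection period.
The last day of the waiting period: 12 business days after Wednesday, 2027-08-25, skipping weekends — Aug 26, Aug 27, Aug 30, Aug 31, …, Sep 8, Sep 9, Sep 10 — lands on Friday, 2027-09-10.
Adding 27 calendar days to 2027-09-10 gives 2027-10-07, which is the last day of the appeal period.
The date disbursement becomes effective: 2027-10-07 + 43 days = 2027-11-19.

2027-11-19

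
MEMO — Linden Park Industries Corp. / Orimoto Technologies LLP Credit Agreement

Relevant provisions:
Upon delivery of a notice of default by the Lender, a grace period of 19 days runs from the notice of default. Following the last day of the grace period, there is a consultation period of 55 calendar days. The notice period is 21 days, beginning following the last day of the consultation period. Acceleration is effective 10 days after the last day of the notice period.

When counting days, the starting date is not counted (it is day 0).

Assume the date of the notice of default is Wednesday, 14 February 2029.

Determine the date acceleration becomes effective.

Adding 19 calendar days to 14 February 2029 gives 5 March 2029, which is the last day of the grace period.
Adding 55 calendar days to 5 March 2029 gives 29 April 2029, which is the last day of the consultation period.
The last day of the notice period: 21 calendar days after 29 April 2029 is 20 May 2029.
The date acceleration becomes effective: 20 May 2029 + 10 days = 30 May 2029.

30 May 2029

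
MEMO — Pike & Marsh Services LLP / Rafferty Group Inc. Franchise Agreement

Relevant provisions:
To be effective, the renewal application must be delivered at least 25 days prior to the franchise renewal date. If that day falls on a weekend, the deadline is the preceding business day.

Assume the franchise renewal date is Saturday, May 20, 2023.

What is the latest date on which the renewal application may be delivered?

April 25, 2023

May 20, 2023 minus 25 days is April 25, 2023. That is a Tuesday, so no adjustment is needed.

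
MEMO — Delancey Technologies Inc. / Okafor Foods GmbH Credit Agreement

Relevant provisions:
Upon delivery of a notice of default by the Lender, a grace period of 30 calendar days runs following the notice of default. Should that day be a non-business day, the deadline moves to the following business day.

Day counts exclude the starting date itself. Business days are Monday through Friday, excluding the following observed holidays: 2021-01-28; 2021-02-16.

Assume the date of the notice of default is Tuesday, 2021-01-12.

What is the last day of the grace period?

2021-02-11

Adding 30 calendar days to 2021-01-12 gives 2021-02-11, which is the last day of the grace period. 2021-02-11 is a Thursday and is not a listed holiday, so no roll-forward applies.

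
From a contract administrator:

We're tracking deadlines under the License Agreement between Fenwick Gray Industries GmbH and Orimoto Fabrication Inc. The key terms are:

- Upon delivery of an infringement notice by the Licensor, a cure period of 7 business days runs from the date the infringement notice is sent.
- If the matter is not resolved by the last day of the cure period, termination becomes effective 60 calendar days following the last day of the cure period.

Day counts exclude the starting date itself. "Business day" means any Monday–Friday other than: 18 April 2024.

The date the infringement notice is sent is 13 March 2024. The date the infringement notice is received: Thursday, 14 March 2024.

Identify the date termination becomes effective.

From Wednesday, 13 March 2024, 7 business days (Mar 14, Mar 15, Mar 18, Mar 19, Mar 20, Mar 21, Mar 22, skipping weekends) brings us to Friday, 22 March 2024, which is the last day of the cure period.
The date termination becomes effective: 22 March 2024 + 60 days = 21 May 2024.

21 May 2024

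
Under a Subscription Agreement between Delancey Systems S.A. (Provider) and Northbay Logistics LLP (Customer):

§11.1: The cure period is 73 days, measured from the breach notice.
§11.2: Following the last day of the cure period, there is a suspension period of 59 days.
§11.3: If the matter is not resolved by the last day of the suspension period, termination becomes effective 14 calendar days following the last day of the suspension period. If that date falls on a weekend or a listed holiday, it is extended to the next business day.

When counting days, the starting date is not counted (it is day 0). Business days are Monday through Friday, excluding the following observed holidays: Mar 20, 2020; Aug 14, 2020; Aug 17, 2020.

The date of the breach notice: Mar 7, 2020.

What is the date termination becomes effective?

Jul 31, 2020

Adding 73 calendar days to Mar 7, 2020 gives May 19, 2020, which is the last day of the cure period.
Adding 59 calendar days to May 19, 2020 gives Jul 17, 2020, which is the last day of the suspension period.
Adding 14 calendar days to Jul 17, 2020 gives Jul 31, 2020, which is the date termination becomes effective. Jul 31, 2020 is a Friday and is not a listed holiday, so no roll-forward applies.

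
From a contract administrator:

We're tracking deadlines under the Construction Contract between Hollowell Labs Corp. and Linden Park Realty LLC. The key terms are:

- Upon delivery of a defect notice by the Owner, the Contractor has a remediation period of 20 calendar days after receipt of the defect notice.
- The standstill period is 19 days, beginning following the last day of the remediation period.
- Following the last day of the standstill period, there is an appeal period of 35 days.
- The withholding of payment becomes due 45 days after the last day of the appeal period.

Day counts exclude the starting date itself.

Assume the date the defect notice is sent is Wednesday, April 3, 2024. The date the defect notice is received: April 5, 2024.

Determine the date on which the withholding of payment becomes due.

August 2, 2024

The last day of the remediation period: 20 calendar days after April 5, 2024 is April 25, 2024.
The last day of the standstill period: April 25, 2024 + 19 days = May 14, 2024.
The last day of the appeal period: May 14, 2024 + 35 days = June 18, 2024.
The date on which the withholding of payment becomes due: June 18, 2024 + 45 days = August 2, 2024.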